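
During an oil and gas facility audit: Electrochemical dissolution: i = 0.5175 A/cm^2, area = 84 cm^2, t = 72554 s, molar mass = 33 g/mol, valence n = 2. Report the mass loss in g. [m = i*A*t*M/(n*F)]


Apply Faraday's law: m = i*A*t*M / (n*F)
Total charge passed Q = i*A*t = 0.5175*84*72554 = 3153922.38 C
m = Q*M/(n*F) = 3153922.38*33/(2*96485) = 539.356 g

539.356 g


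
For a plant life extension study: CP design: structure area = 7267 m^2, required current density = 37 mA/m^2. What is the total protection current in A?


I = area * current density, then convert mA → A (÷1000)
I = 7267 * 37 / 1000 = 268.88 A

268.88 A


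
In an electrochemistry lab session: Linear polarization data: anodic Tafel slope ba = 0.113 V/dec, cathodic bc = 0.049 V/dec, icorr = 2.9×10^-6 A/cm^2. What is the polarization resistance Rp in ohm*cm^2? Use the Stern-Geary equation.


Apply the Stern-Geary equation: Rp = ba*bc / (2.303*icorr*(ba+bc))
ba*bc = 0.113*0.049 = 0.005537
ba+bc = 0.162; 2.303*icorr*(ba+bc) = 2.303*2.9×10^-6*0.162 = 1.0819494×10^-6
Rp = 0.005537 / 1.0819494×10^-6 = 5117.6 ohm*cm^2

5117.6 ohm*cm^2


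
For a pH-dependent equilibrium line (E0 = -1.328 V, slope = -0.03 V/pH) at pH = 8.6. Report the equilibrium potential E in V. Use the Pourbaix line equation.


Apply the Pourbaix line equation: E = E0 + slope*pH
E = -1.328 + (-0.03)*8.6 = -1.328 + (-0.258) = -1.586 V
Rounded to 4 decimal places: E = -1.5860 V

-1.5860 V


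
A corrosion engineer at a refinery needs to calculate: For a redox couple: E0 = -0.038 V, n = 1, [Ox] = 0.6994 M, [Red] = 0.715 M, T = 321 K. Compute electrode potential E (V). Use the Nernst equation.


Apply the Nernst equation: E = E0 + (RT/nF)*ln([Ox]/[Red])
Step 1: RT/nF = 8.314*321/(1*96485) = 0.0276602 V
Step 2: [Ox]/[Red] = 0.6994/0.715 = 0.978182
Step 3: ln(0.978182) = -0.02206
Step 4: correction = 0.0276602 * -0.02206 = -0.001 V
E = -0.038 + -0.001 = -0.039 V

-0.039 V


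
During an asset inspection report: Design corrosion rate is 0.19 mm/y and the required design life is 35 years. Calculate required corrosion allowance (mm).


Corrosion allowance = CR × design life
CA = 0.19 * 35 = 6.65 mm

6.65 mm


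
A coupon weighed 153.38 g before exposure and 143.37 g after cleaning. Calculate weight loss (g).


Weight loss = initial − final
WL = 153.38 − 143.37 = 10.01 g

10.01 g


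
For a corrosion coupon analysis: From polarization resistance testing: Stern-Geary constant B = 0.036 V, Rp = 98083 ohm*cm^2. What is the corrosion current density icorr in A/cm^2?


Apply the Stern-Geary relation: icorr = B / Rp
icorr = 0.036 / 98083 = 3.67×10^-7 A/cm^2

3.67×10^-7 A/cm^2


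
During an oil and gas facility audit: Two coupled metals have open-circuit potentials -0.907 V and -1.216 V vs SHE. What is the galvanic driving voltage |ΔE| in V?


Driving voltage is the absolute potential difference.
|ΔE| = |-0.907 − (-1.216)| = 0.309 V

0.309 V


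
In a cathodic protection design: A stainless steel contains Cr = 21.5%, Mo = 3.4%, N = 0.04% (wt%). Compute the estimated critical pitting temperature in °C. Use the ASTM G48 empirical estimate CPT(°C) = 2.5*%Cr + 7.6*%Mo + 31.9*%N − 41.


Apply the ASTM G48 empirical CPT estimate: CPT(°C) = 2.5*%Cr + 7.6*%Mo + 31.9*%N − 41
2.5*21.5 = 53.75; 7.6*3.4 = 25.84; 31.9*0.04 = 1.276
CPT = 53.75 + 25.84 + 1.276 − 41 = 39.866 °C
Rounded to 0.1 °C: CPT ≈ 39.9 °C

39.9 °C


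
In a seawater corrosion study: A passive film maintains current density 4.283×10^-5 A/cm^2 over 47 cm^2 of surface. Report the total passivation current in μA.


I = i_pass * A, then convert A → μA (×10^6)
I = 4.283×10^-5 * 47 * 10^6 = 2013.01 μA

2013.01 μA


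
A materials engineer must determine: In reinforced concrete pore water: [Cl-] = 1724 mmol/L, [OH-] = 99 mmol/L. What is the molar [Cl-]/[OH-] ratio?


Threshold parameter = [Cl-] / [OH-] (molar basis; both in mmol/L, so units cancel)
Ratio = 1724 / 99 = 17.41

17.41


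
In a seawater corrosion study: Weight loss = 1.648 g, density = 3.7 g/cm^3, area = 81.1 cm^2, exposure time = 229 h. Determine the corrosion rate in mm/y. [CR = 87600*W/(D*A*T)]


Apply the mm/y weight-loss relation: CR = 87600 * W / (D * A * T)
Numerator: 87600 * 1.648 = 144364.8
Denominator: 3.7 * 81.1 * 229 = 68716.03
CR = 144364.8 / 68716.03 = 2.10089 mm/y

2.10089 mm/y


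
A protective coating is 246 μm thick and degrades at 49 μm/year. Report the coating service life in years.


Service life = thickness / degradation rate
Life = 246 / 49 = 5.0 years

5.0 years


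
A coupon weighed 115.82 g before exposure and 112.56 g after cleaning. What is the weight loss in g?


Weight loss = initial − final
WL = 115.82 − 112.56 = 3.26 g

3.26 g


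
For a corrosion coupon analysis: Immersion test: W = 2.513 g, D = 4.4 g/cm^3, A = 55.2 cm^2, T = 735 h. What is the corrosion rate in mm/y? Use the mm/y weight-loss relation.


Apply the mm/y weight-loss relation: CR = 87600 * W / (D * A * T)
Numerator: 87600 * 2.513 = 220138.8
Denominator: 4.4 * 55.2 * 735 = 178516.8
CR = 220138.8 / 178516.8 = 1.2332 mm/y

1.2332 mm/y


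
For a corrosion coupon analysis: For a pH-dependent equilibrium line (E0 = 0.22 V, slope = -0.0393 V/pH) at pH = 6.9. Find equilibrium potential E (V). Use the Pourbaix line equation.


Apply the Pourbaix line equation: E = E0 + slope*pH
E = 0.22 + (-0.0393)*6.9 = 0.22 + (-0.27117) = -0.05117 V
Rounded to 4 decimal places: E = -0.0512 V

-0.0512 V


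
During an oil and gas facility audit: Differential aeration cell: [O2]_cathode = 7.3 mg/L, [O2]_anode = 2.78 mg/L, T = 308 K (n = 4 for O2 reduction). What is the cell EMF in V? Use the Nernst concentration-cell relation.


Apply the Nernst concentration-cell relation: E = (RT/nF)*ln(C_cathode/C_anode)
RT/nF = 8.314*308/(4*96485) = 0.006635 V
ln(7.3/2.78) = 0.96542
E = 0.006635 * 0.96542 = 0.00641 V

0.00641 V


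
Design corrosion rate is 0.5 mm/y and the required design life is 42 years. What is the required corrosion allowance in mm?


Corrosion allowance = CR × design life
CA = 0.5 * 42 = 21.0 mm

21.0 mm


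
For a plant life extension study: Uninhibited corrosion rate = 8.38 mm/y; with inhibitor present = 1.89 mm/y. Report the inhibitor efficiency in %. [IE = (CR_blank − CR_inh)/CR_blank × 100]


Apply the inhibitor-efficiency definition: IE = (CR_blank − CR_inh)/CR_blank × 100
IE = (8.38 − 1.89) / 8.38 × 100
IE = 6.49 / 8.38 × 100 = 77.4 %

77.4 %


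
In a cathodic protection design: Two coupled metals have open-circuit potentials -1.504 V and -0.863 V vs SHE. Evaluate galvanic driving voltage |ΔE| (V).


Driving voltage is the absolute potential difference.
|ΔE| = |-1.504 − (-0.863)| = 0.641 V

0.641 V


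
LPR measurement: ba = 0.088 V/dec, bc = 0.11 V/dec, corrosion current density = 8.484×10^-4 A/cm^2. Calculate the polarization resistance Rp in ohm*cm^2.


Apply the Stern-Geary equation: Rp = ba*bc / (2.303*icorr*(ba+bc))
ba*bc = 0.088*0.11 = 0.00968
ba+bc = 0.198; 2.303*icorr*(ba+bc) = 2.303*8.484×10^-4*0.198 = 3.8686531×10^-4
Rp = 0.00968 / 3.8686531×10^-4 = 25.0 ohm*cm^2

25.0 ohm*cm^2


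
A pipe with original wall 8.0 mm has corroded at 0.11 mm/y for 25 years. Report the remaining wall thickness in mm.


Remaining wall = original − CR × time
t = 8.0 − 0.11*25 = 8.0 − 2.75 = 5.25 mm

5.25 mm


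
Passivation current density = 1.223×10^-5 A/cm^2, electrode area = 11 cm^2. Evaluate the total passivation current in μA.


I = i_pass * A, then convert A → μA (×10^6)
I = 1.223×10^-5 * 11 * 10^6 = 134.53 μA

134.53 μA


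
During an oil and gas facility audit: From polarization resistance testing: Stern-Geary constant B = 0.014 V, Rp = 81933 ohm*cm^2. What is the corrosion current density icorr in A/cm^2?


Apply the Stern-Geary relation: icorr = B / Rp
icorr = 0.014 / 81933 = 1.709×10^-7 A/cm^2

1.709×10^-7 A/cm^2


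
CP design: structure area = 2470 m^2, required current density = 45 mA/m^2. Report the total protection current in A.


I = area * current density, then convert mA → A (÷1000)
I = 2470 * 45 / 1000 = 111.15 A

111.15 A


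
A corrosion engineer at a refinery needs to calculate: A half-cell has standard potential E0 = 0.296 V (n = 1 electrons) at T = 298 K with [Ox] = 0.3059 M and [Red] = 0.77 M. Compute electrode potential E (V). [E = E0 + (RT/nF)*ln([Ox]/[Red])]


Apply the Nernst equation: E = E0 + (RT/nF)*ln([Ox]/[Red])
Step 1: RT/nF = 8.314*298/(1*96485) = 0.02567831 V
Step 2: [Ox]/[Red] = 0.3059/0.77 = 0.397273
Step 3: ln(0.397273) = -0.923132
Step 4: correction = 0.02567831 * -0.923132 = -0.0237 V
E = 0.296 + -0.0237 = 0.2723 V

0.2723 V


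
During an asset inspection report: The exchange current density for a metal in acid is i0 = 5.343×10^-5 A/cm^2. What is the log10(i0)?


i0 = 5.343×10^-5 A/cm^2
log10(i0) = -4.272

-4.272


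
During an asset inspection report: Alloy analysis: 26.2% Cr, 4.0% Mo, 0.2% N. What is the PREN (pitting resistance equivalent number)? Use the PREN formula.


Apply the PREN formula: PREN = Cr + 3.3*Mo + 16*N
PREN = 26.2 + 3.3*4.0 + 16*0.2
PREN = 26.2 + 13.2 + 3.2 = 42.6

42.6


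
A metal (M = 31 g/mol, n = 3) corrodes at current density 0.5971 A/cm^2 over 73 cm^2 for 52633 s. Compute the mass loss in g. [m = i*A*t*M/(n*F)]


Apply Faraday's law: m = i*A*t*M / (n*F)
Total charge passed Q = i*A*t = 0.5971*73*52633 = 2294182.9939 C
m = Q*M/(n*F) = 2294182.9939*31/(3*96485) = 245.702 g

245.702 g


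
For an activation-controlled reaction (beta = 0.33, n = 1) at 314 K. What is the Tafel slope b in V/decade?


Apply the Tafel slope relation: b = 2.303*R*T/(beta*n*F)
Numerator: 2.303 * 8.314 * 314 = 6012.2
Denominator: 0.33 * 1 * 96485 = 31840.05
b = 6012.2 / 31840.05 = 0.1888 V/decade

0.1888 V/decade


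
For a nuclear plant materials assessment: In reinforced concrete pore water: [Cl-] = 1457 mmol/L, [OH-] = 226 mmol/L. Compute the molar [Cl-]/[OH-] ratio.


Threshold parameter = [Cl-] / [OH-] (molar basis; both in mmol/L, so units cancel)
Ratio = 1457 / 226 = 6.45

6.45


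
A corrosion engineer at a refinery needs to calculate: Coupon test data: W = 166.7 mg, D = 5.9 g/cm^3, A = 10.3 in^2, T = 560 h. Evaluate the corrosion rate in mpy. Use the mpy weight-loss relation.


Apply the mpy weight-loss relation: CR = 534 * W / (D * A * T)
Numerator: 534 * 166.7 = 89017.8
Denominator: 5.9 * 10.3 * 560 = 34031.2
CR = 89017.8 / 34031.2 = 2.6158 mpy

2.6158 mpy


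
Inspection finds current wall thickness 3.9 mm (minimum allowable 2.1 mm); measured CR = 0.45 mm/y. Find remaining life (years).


Apply the remaining-life relation: RL = (t_current − t_min) / CR
RL = (3.9 − 2.1) / 0.45 = 1.8 / 0.45 = 4.0 years

4.0 years


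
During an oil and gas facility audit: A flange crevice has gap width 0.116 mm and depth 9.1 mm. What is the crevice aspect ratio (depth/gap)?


Aspect ratio = depth / gap
Ratio = 9.1 / 0.116 = 78.4

78.4


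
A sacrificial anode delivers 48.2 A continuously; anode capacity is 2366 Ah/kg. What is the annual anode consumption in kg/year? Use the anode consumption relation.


Annual consumption = current * hours per year / capacity
Rate = 48.2 * 8760 / 2366 = 178.5 kg/year

178.5 kg/year


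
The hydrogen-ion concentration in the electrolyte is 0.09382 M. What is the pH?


pH = −log10[H+]
pH = −log10(0.09382) = 1.03

1.03


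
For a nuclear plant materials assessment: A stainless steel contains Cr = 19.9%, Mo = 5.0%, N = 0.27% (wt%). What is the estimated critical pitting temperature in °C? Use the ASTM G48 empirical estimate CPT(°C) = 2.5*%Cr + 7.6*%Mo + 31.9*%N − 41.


Apply the ASTM G48 empirical CPT estimate: CPT(°C) = 2.5*%Cr + 7.6*%Mo + 31.9*%N − 41
2.5*19.9 = 49.75; 7.6*5.0 = 38; 31.9*0.27 = 8.613
CPT = 49.75 + 38 + 8.613 − 41 = 55.363 °C
Rounded to 0.1 °C: CPT ≈ 55.4 °C

55.4 °C


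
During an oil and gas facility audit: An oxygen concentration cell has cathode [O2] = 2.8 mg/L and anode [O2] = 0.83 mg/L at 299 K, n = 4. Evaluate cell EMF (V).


Apply the Nernst concentration-cell relation: E = (RT/nF)*ln(C_cathode/C_anode)
RT/nF = 8.314*299/(4*96485) = 0.00644112 V
ln(2.8/0.83) = 1.21595
E = 0.00644112 * 1.21595 = 0.00783 V

0.00783 V


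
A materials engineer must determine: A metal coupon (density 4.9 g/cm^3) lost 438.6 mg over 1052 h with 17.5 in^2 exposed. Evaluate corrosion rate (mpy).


Apply the mpy weight-loss relation: CR = 534 * W / (D * A * T)
Numerator: 534 * 438.6 = 234212.4
Denominator: 4.9 * 17.5 * 1052 = 90209.0
CR = 234212.4 / 90209.0 = 2.5963 mpy

2.5963 mpy


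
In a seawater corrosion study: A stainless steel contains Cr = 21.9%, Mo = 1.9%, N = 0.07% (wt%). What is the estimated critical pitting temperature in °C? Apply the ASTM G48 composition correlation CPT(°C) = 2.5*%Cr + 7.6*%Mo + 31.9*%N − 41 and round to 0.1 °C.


Apply the ASTM G48 empirical CPT estimate: CPT(°C) = 2.5*%Cr + 7.6*%Mo + 31.9*%N − 41
2.5*21.9 = 54.75; 7.6*1.9 = 14.44; 31.9*0.07 = 2.233
CPT = 54.75 + 14.44 + 2.233 − 41 = 30.423 °C
Rounded to 0.1 °C: CPT ≈ 30.4 °C

30.4 °C


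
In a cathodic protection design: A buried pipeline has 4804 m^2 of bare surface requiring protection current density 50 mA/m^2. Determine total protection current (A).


I = area * current density, then convert mA → A (÷1000)
I = 4804 * 50 / 1000 = 240.2 A

240.2 A


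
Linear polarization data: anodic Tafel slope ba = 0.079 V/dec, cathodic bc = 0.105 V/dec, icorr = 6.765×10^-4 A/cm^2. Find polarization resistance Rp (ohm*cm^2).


Apply the Stern-Geary equation: Rp = ba*bc / (2.303*icorr*(ba+bc))
ba*bc = 0.079*0.105 = 0.008295
ba+bc = 0.184; 2.303*icorr*(ba+bc) = 2.303*6.765×10^-4*0.184 = 2.8666823×10^-4
Rp = 0.008295 / 2.8666823×10^-4 = 28.9 ohm*cm^2

28.9 ohm*cm^2


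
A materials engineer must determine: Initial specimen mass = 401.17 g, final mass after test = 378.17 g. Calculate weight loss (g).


Weight loss = initial − final
WL = 401.17 − 378.17 = 23.0 g

23.0 g


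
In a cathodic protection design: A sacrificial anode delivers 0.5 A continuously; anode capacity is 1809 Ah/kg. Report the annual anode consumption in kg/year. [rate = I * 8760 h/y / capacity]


Annual consumption = current * hours per year / capacity
Rate = 0.5 * 8760 / 1809 = 2.4 kg/year

2.4 kg/year


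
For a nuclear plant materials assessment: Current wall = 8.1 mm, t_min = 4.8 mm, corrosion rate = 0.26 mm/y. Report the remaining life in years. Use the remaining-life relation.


Apply the remaining-life relation: RL = (t_current − t_min) / CR
RL = (8.1 − 4.8) / 0.26 = 3.3 / 0.26 = 12.7 years

12.7 years


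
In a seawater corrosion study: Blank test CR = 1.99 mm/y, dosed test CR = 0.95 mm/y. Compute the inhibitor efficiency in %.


Apply the inhibitor-efficiency definition: IE = (CR_blank − CR_inh)/CR_blank × 100
IE = (1.99 − 0.95) / 1.99 × 100
IE = 1.04 / 1.99 × 100 = 52.3 %

52.3 %


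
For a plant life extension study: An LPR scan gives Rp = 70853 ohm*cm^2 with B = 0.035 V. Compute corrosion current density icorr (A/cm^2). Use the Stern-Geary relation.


Apply the Stern-Geary relation: icorr = B / Rp
icorr = 0.035 / 70853 = 4.94×10^-7 A/cm^2

4.94×10^-7 A/cm^2


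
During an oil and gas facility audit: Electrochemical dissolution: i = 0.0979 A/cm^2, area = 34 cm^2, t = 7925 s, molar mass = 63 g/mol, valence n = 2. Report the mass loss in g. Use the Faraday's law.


Apply Faraday's law: m = i*A*t*M / (n*F)
Total charge passed Q = i*A*t = 0.0979*34*7925 = 26379.155 C
m = Q*M/(n*F) = 26379.155*63/(2*96485) = 8.61215 g

8.61215 g


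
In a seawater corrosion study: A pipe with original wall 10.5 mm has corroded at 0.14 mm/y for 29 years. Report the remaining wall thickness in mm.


Remaining wall = original − CR × time
t = 10.5 − 0.14*29 = 10.5 − 4.06 = 6.44 mm

6.44 mm


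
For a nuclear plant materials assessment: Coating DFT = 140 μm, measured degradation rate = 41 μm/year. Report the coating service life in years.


Service life = thickness / degradation rate
Life = 140 / 41 = 3.4 years

3.4 years


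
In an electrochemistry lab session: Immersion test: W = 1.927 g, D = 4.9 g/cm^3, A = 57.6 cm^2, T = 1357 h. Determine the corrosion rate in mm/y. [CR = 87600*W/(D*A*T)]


Apply the mm/y weight-loss relation: CR = 87600 * W / (D * A * T)
Numerator: 87600 * 1.927 = 168805.2
Denominator: 4.9 * 57.6 * 1357 = 382999.68
CR = 168805.2 / 382999.68 = 0.440745 mm/y

0.440745 mm/y


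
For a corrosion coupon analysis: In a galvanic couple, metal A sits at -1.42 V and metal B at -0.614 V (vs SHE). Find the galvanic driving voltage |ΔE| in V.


Driving voltage is the absolute potential difference.
|ΔE| = |-1.42 − (-0.614)| = 0.806 V

0.806 V


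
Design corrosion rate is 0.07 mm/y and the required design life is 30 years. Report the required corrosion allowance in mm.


Corrosion allowance = CR × design life
CA = 0.07 * 30 = 2.1 mm

2.1 mm


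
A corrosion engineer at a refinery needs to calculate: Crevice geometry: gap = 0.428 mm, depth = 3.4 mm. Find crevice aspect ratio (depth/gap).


Aspect ratio = depth / gap
Ratio = 3.4 / 0.428 = 7.9

7.9


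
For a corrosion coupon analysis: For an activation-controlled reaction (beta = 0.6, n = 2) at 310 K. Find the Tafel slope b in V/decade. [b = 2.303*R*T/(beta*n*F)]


Apply the Tafel slope relation: b = 2.303*R*T/(beta*n*F)
Numerator: 2.303 * 8.314 * 310 = 5935.61
Denominator: 0.6 * 2 * 96485 = 115782.0
b = 5935.61 / 115782.0 = 0.051 V/decade

0.051 V/decade


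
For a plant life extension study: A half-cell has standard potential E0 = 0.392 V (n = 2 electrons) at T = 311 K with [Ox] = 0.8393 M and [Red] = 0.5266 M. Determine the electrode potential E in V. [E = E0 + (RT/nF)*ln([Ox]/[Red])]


Apply the Nernst equation: E = E0 + (RT/nF)*ln([Ox]/[Red])
Step 1: RT/nF = 8.314*311/(2*96485) = 0.01339925 V
Step 2: [Ox]/[Red] = 0.8393/0.5266 = 1.593809
Step 3: ln(1.593809) = 0.466127
Step 4: correction = 0.01339925 * 0.466127 = 0.006 V
E = 0.392 + 0.006 = 0.398 V

0.398 V


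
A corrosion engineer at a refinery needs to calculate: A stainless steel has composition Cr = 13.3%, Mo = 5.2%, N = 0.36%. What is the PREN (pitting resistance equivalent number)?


Apply the PREN formula: PREN = Cr + 3.3*Mo + 16*N
PREN = 13.3 + 3.3*5.2 + 16*0.36
PREN = 13.3 + 17.16 + 5.76 = 36.22

36.22


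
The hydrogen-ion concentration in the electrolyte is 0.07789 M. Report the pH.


pH = −log10[H+]
pH = −log10(0.07789) = 1.11

1.11


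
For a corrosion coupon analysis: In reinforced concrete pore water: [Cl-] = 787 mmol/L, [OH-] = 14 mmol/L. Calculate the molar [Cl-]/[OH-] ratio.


Threshold parameter = [Cl-] / [OH-] (molar basis; both in mmol/L, so units cancel)
Ratio = 787 / 14 = 56.21

56.21


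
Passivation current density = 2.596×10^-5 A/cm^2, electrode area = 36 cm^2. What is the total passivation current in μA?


I = i_pass * A, then convert A → μA (×10^6)
I = 2.596×10^-5 * 36 * 10^6 = 934.56 μA

934.56 μA


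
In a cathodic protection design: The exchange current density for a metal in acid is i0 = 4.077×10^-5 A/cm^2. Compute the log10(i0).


i0 = 4.077×10^-5 A/cm^2
log10(i0) = -4.39

-4.39


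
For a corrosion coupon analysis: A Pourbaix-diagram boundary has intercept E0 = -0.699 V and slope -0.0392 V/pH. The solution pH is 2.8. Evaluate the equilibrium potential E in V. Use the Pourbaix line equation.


Apply the Pourbaix line equation: E = E0 + slope*pH
E = -0.699 + (-0.0392)*2.8 = -0.699 + (-0.10976) = -0.80876 V
Rounded to 4 decimal places: E = -0.8088 V

-0.8088 V


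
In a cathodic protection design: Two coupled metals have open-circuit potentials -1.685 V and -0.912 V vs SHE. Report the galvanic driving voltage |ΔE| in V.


Driving voltage is the absolute potential difference.
|ΔE| = |-1.685 − (-0.912)| = 0.773 V

0.773 V


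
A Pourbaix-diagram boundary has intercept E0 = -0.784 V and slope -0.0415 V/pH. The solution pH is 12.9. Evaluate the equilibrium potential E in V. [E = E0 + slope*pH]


Apply the Pourbaix line equation: E = E0 + slope*pH
E = -0.784 + (-0.0415)*12.9 = -0.784 + (-0.53535) = -1.31935 V
Rounded to 4 decimal places: E = -1.3194 V

-1.3194 V


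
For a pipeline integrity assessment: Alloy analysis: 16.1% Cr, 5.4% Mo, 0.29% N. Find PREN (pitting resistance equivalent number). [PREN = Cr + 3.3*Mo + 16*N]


Apply the PREN formula: PREN = Cr + 3.3*Mo + 16*N
PREN = 16.1 + 3.3*5.4 + 16*0.29
PREN = 16.1 + 17.82 + 4.64 = 38.56

38.56


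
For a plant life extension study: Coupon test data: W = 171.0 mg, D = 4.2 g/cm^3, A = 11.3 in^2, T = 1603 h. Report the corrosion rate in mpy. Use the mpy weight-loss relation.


Apply the mpy weight-loss relation: CR = 534 * W / (D * A * T)
Numerator: 534 * 171.0 = 91314.0
Denominator: 4.2 * 11.3 * 1603 = 76078.38
CR = 91314.0 / 76078.38 = 1.20026 mpy

1.20026 mpy


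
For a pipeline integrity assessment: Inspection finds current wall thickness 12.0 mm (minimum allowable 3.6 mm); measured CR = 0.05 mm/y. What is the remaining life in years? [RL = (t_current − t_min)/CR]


Apply the remaining-life relation: RL = (t_current − t_min) / CR
RL = (12.0 − 3.6) / 0.05 = 8.4 / 0.05 = 168.0 years

168.0 years


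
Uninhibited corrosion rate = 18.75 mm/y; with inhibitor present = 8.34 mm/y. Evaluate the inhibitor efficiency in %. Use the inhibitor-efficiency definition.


Apply the inhibitor-efficiency definition: IE = (CR_blank − CR_inh)/CR_blank × 100
IE = (18.75 − 8.34) / 18.75 × 100
IE = 10.41 / 18.75 × 100 = 55.5 %

55.5 %


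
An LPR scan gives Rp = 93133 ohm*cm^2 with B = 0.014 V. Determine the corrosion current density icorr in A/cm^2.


Apply the Stern-Geary relation: icorr = B / Rp
icorr = 0.014 / 93133 = 1.503×10^-7 A/cm^2

1.503×10^-7 A/cm^2


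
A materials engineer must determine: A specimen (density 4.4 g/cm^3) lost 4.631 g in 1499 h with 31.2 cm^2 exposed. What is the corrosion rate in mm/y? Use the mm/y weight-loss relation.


Apply the mm/y weight-loss relation: CR = 87600 * W / (D * A * T)
Numerator: 87600 * 4.631 = 405675.6
Denominator: 4.4 * 31.2 * 1499 = 205782.72
CR = 405675.6 / 205782.72 = 1.97138 mm/y

1.97138 mm/y


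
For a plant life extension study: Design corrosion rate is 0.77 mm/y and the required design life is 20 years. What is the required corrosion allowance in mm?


Corrosion allowance = CR × design life
CA = 0.77 * 20 = 15.4 mm

15.4 mm


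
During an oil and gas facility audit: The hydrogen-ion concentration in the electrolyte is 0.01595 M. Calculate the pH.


pH = −log10[H+]
pH = −log10(0.01595) = 1.8

1.8


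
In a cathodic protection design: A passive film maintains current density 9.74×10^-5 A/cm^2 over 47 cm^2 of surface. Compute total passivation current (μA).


I = i_pass * A, then convert A → μA (×10^6)
I = 9.74×10^-5 * 47 * 10^6 = 4577.8 μA

4577.8 μA


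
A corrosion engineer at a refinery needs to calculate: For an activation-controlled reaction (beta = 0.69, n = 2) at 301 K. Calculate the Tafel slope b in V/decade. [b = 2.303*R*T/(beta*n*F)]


Apply the Tafel slope relation: b = 2.303*R*T/(beta*n*F)
Numerator: 2.303 * 8.314 * 301 = 5763.29
Denominator: 0.69 * 2 * 96485 = 133149.3
b = 5763.29 / 133149.3 = 0.043 V/decade

0.043 V/decade


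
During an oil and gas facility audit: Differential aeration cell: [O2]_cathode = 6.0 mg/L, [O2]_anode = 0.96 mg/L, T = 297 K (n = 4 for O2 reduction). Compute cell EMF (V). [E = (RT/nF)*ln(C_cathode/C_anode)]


Apply the Nernst concentration-cell relation: E = (RT/nF)*ln(C_cathode/C_anode)
RT/nF = 8.314*297/(4*96485) = 0.00639804 V
ln(6.0/0.96) = 1.83258
E = 0.00639804 * 1.83258 = 0.01172 V

0.01172 V


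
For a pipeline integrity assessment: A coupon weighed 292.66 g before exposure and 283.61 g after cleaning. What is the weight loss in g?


Weight loss = initial − final
WL = 292.66 − 283.61 = 9.05 g

9.05 g


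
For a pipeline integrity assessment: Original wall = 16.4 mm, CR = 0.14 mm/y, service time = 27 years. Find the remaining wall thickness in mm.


Remaining wall = original − CR × time
t = 16.4 − 0.14*27 = 16.4 − 3.78 = 12.62 mm

12.62 mm


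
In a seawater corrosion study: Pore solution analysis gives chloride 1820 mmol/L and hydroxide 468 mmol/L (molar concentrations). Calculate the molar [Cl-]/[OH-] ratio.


Threshold parameter = [Cl-] / [OH-] (molar basis; both in mmol/L, so units cancel)
Ratio = 1820 / 468 = 3.89

3.89


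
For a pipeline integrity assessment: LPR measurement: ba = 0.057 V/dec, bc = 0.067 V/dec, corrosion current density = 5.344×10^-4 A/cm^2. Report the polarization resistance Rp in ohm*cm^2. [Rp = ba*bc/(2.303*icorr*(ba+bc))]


Apply the Stern-Geary equation: Rp = ba*bc / (2.303*icorr*(ba+bc))
ba*bc = 0.057*0.067 = 0.003819
ba+bc = 0.124; 2.303*icorr*(ba+bc) = 2.303*5.344×10^-4*0.124 = 1.5260968×10^-4
Rp = 0.003819 / 1.5260968×10^-4 = 25.0 ohm*cm^2

25.0 ohm*cm^2


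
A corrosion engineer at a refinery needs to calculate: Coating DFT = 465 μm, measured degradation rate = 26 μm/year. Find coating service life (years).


Service life = thickness / degradation rate
Life = 465 / 26 = 17.9 years

17.9 years


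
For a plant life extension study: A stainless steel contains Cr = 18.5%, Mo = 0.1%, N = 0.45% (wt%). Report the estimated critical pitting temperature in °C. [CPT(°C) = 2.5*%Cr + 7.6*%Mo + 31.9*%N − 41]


Apply the ASTM G48 empirical CPT estimate: CPT(°C) = 2.5*%Cr + 7.6*%Mo + 31.9*%N − 41
2.5*18.5 = 46.25; 7.6*0.1 = 0.76; 31.9*0.45 = 14.355
CPT = 46.25 + 0.76 + 14.355 − 41 = 20.365 °C
Rounded to 0.1 °C: CPT ≈ 20.4 °C

20.4 °C


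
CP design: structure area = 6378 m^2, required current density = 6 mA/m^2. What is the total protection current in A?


I = area * current density, then convert mA → A (÷1000)
I = 6378 * 6 / 1000 = 38.27 A

38.27 A


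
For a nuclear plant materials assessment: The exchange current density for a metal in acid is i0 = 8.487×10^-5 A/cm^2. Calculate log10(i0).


i0 = 8.487×10^-5 A/cm^2
log10(i0) = -4.071

-4.071


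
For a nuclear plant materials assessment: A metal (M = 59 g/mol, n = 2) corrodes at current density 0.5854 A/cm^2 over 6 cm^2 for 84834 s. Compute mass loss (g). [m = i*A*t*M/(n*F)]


Apply Faraday's law: m = i*A*t*M / (n*F)
Total charge passed Q = i*A*t = 0.5854*6*84834 = 297970.9416 C
m = Q*M/(n*F) = 297970.9416*59/(2*96485) = 91.104 g

91.104 g


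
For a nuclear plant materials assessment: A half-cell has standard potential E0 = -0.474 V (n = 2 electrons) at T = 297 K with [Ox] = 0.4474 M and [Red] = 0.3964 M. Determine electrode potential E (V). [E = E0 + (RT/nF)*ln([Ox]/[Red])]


Apply the Nernst equation: E = E0 + (RT/nF)*ln([Ox]/[Red])
Step 1: RT/nF = 8.314*297/(2*96485) = 0.01279607 V
Step 2: [Ox]/[Red] = 0.4474/0.3964 = 1.128658
Step 3: ln(1.128658) = 0.121029
Step 4: correction = 0.01279607 * 0.121029 = 0.0015 V
E = -0.474 + 0.0015 = -0.4725 V

-0.4725 V


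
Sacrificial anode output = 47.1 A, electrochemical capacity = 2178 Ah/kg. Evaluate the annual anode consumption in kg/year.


Annual consumption = current * hours per year / capacity
Rate = 47.1 * 8760 / 2178 = 189.4 kg/year

189.4 kg/year


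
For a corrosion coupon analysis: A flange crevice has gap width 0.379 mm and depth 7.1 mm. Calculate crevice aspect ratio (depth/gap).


Aspect ratio = depth / gap
Ratio = 7.1 / 0.379 = 18.7

18.7


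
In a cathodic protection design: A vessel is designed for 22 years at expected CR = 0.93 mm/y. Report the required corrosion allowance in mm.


Corrosion allowance = CR × design life
CA = 0.93 * 22 = 20.46 mm

20.46 mm


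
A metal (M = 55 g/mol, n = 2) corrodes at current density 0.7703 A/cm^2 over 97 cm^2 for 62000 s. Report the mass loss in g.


Apply Faraday's law: m = i*A*t*M / (n*F)
Total charge passed Q = i*A*t = 0.7703*97*62000 = 4632584.2 C
m = Q*M/(n*F) = 4632584.2*55/(2*96485) = 1320.3717 g

1320.3717 g


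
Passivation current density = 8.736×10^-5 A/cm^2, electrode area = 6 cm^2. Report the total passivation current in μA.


I = i_pass * A, then convert A → μA (×10^6)
I = 8.736×10^-5 * 6 * 10^6 = 524.16 μA

524.16 μA


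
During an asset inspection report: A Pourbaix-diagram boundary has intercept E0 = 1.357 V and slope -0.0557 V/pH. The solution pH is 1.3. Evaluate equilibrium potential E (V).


Apply the Pourbaix line equation: E = E0 + slope*pH
E = 1.357 + (-0.0557)*1.3 = 1.357 + (-0.07241) = 1.28459 V
Rounded to 4 decimal places: E = 1.2846 V

1.2846 V


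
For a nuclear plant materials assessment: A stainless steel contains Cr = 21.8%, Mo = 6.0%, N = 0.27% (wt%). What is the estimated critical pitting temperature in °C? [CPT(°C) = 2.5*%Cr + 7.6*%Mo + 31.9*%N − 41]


Apply the ASTM G48 empirical CPT estimate: CPT(°C) = 2.5*%Cr + 7.6*%Mo + 31.9*%N − 41
2.5*21.8 = 54.5; 7.6*6.0 = 45.6; 31.9*0.27 = 8.613
CPT = 54.5 + 45.6 + 8.613 − 41 = 67.713 °C
Rounded to 0.1 °C: CPT ≈ 67.7 °C

67.7 °C


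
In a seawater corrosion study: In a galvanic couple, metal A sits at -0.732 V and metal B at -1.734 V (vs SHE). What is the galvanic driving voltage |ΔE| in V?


Driving voltage is the absolute potential difference.
|ΔE| = |-0.732 − (-1.734)| = 1.002 V

1.002 V


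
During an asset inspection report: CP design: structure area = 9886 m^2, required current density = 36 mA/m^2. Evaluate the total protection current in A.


I = area * current density, then convert mA → A (÷1000)
I = 9886 * 36 / 1000 = 355.9 A

355.9 A


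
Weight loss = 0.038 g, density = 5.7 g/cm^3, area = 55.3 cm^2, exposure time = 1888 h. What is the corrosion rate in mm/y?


Apply the mm/y weight-loss relation: CR = 87600 * W / (D * A * T)
Numerator: 87600 * 0.038 = 3328.8
Denominator: 5.7 * 55.3 * 1888 = 595116.48
CR = 3328.8 / 595116.48 = 0.005594 mm/y

0.005594 mm/y


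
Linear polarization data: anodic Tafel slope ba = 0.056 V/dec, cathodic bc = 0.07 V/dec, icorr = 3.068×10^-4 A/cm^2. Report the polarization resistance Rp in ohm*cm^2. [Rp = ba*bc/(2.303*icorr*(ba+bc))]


Apply the Stern-Geary equation: Rp = ba*bc / (2.303*icorr*(ba+bc))
ba*bc = 0.056*0.07 = 0.00392
ba+bc = 0.126; 2.303*icorr*(ba+bc) = 2.303*3.068×10^-4*0.126 = 8.902661×10^-5
Rp = 0.00392 / 8.902661×10^-5 = 44.0 ohm*cm^2

44.0 ohm*cm^2


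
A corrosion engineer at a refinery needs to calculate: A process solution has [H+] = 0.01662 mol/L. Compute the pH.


pH = −log10[H+]
pH = −log10(0.01662) = 1.78

1.78


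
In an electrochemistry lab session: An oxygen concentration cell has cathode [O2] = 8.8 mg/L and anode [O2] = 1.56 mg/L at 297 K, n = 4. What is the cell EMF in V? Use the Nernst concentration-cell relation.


Apply the Nernst concentration-cell relation: E = (RT/nF)*ln(C_cathode/C_anode)
RT/nF = 8.314*297/(4*96485) = 0.00639804 V
ln(8.8/1.56) = 1.73007
E = 0.00639804 * 1.73007 = 0.01107 V

0.01107 V


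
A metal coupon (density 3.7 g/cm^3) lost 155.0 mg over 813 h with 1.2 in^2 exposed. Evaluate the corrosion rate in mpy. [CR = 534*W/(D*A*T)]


Apply the mpy weight-loss relation: CR = 534 * W / (D * A * T)
Numerator: 534 * 155.0 = 82770.0
Denominator: 3.7 * 1.2 * 813 = 3609.72
CR = 82770.0 / 3609.72 = 22.93 mpy

22.93 mpy


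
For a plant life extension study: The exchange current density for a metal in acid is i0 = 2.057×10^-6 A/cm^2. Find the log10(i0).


i0 = 2.057×10^-6 A/cm^2
log10(i0) = -5.687

-5.687


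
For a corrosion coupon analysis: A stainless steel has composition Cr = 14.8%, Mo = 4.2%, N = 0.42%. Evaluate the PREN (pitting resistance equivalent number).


Apply the PREN formula: PREN = Cr + 3.3*Mo + 16*N
PREN = 14.8 + 3.3*4.2 + 16*0.42
PREN = 14.8 + 13.86 + 6.72 = 35.38

35.38


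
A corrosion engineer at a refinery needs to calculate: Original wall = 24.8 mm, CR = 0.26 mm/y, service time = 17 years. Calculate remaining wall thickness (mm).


Remaining wall = original − CR × time
t = 24.8 − 0.26*17 = 24.8 − 4.42 = 20.38 mm

20.38 mm


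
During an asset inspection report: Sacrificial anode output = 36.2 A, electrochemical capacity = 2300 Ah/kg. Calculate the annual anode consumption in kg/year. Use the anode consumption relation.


Annual consumption = current * hours per year / capacity
Rate = 36.2 * 8760 / 2300 = 137.9 kg/year

137.9 kg/year


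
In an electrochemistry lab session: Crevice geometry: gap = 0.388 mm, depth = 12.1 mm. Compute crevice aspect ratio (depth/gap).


Aspect ratio = depth / gap
Ratio = 12.1 / 0.388 = 31.2

31.2


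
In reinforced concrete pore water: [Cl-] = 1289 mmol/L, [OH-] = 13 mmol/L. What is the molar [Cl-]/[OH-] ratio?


Threshold parameter = [Cl-] / [OH-] (molar basis; both in mmol/L, so units cancel)
Ratio = 1289 / 13 = 99.15

99.15


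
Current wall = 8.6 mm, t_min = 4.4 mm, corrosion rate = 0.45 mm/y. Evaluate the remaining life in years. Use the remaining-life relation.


Apply the remaining-life relation: RL = (t_current − t_min) / CR
RL = (8.6 − 4.4) / 0.45 = 4.2 / 0.45 = 9.3 years

9.3 years


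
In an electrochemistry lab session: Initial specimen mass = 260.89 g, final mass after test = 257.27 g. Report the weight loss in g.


Weight loss = initial − final
WL = 260.89 − 257.27 = 3.62 g

3.62 g


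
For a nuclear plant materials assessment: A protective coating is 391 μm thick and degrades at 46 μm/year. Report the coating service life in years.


Service life = thickness / degradation rate
Life = 391 / 46 = 8.5 years

8.5 years


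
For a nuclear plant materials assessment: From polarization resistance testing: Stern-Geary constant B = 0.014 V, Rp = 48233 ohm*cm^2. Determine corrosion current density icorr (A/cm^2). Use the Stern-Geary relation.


Apply the Stern-Geary relation: icorr = B / Rp
icorr = 0.014 / 48233 = 2.903×10^-7 A/cm^2

2.903×10^-7 A/cm^2


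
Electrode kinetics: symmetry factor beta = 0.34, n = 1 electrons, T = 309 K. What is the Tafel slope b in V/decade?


Apply the Tafel slope relation: b = 2.303*R*T/(beta*n*F)
Numerator: 2.303 * 8.314 * 309 = 5916.47
Denominator: 0.34 * 1 * 96485 = 32804.9
b = 5916.47 / 32804.9 = 0.18 V/decade

0.18 V/decade


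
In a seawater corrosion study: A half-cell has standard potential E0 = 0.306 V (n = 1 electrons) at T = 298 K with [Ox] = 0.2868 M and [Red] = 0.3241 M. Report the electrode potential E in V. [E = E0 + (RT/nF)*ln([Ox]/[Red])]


Apply the Nernst equation: E = E0 + (RT/nF)*ln([Ox]/[Red])
Step 1: RT/nF = 8.314*298/(1*96485) = 0.02567831 V
Step 2: [Ox]/[Red] = 0.2868/0.3241 = 0.884912
Step 3: ln(0.884912) = -0.122267
Step 4: correction = 0.02567831 * -0.122267 = -0.003 V
E = 0.306 + -0.003 = 0.303 V

0.303 V


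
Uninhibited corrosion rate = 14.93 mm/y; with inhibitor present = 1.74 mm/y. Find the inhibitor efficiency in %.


Apply the inhibitor-efficiency definition: IE = (CR_blank − CR_inh)/CR_blank × 100
IE = (14.93 − 1.74) / 14.93 × 100
IE = 13.19 / 14.93 × 100 = 88.3 %

88.3 %


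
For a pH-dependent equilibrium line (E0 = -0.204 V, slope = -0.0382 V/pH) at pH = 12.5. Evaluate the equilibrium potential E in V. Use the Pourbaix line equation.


Apply the Pourbaix line equation: E = E0 + slope*pH
E = -0.204 + (-0.0382)*12.5 = -0.204 + (-0.4775) = -0.6815 V
Rounded to 4 decimal places: E = -0.6815 V

-0.6815 V


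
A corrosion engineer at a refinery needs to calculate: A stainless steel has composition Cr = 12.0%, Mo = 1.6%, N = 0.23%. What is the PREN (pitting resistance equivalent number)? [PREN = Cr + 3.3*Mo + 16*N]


Apply the PREN formula: PREN = Cr + 3.3*Mo + 16*N
PREN = 12.0 + 3.3*1.6 + 16*0.23
PREN = 12.0 + 5.28 + 3.68 = 20.96

20.96


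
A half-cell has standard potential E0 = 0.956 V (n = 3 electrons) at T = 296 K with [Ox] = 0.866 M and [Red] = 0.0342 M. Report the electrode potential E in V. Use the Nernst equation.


Apply the Nernst equation: E = E0 + (RT/nF)*ln([Ox]/[Red])
Step 1: RT/nF = 8.314*296/(3*96485) = 0.00850199 V
Step 2: [Ox]/[Red] = 0.866/0.0342 = 25.321637
Step 3: ln(25.321637) = 3.231659
Step 4: correction = 0.00850199 * 3.231659 = 0.027 V
E = 0.956 + 0.027 = 0.983 V

0.983 V


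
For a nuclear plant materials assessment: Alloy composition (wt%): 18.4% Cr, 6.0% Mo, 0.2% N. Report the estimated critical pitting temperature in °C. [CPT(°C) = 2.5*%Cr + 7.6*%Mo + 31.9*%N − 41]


Apply the ASTM G48 empirical CPT estimate: CPT(°C) = 2.5*%Cr + 7.6*%Mo + 31.9*%N − 41
2.5*18.4 = 46; 7.6*6.0 = 45.6; 31.9*0.2 = 6.38
CPT = 46 + 45.6 + 6.38 − 41 = 56.98 °C
Rounded to 0.1 °C: CPT ≈ 57.0 °C

57.0 °C


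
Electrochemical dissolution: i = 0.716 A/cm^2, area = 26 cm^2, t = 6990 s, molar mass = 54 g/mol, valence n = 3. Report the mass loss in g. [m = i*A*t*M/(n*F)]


Apply Faraday's law: m = i*A*t*M / (n*F)
Total charge passed Q = i*A*t = 0.716*26*6990 = 130125.84 C
m = Q*M/(n*F) = 130125.84*54/(3*96485) = 24.276 g

24.276 g


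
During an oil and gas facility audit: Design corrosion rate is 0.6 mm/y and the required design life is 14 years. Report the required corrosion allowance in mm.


Corrosion allowance = CR × design life
CA = 0.6 * 14 = 8.4 mm

8.4 mm


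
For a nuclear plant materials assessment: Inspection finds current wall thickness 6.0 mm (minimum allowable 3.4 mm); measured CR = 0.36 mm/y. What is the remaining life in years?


Apply the remaining-life relation: RL = (t_current − t_min) / CR
RL = (6.0 − 3.4) / 0.36 = 2.6 / 0.36 = 7.2 years

7.2 years


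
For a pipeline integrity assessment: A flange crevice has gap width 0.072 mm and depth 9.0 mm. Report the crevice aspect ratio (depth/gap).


Aspect ratio = depth / gap
Ratio = 9.0 / 0.072 = 125.0

125.0


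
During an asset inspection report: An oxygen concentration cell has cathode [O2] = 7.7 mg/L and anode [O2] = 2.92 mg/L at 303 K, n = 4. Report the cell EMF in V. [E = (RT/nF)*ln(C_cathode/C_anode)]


Apply the Nernst concentration-cell relation: E = (RT/nF)*ln(C_cathode/C_anode)
RT/nF = 8.314*303/(4*96485) = 0.00652729 V
ln(7.7/2.92) = 0.96964
E = 0.00652729 * 0.96964 = 0.00633 V

0.00633 V


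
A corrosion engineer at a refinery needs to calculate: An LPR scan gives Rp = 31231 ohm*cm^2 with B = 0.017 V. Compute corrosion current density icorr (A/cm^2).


Apply the Stern-Geary relation: icorr = B / Rp
icorr = 0.017 / 31231 = 5.443×10^-7 A/cm^2

5.443×10^-7 A/cm^2


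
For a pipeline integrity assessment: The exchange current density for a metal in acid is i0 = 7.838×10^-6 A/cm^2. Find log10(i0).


i0 = 7.838×10^-6 A/cm^2
log10(i0) = -5.106

-5.106


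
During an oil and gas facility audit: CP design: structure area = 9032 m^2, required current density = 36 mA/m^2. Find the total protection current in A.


I = area * current density, then convert mA → A (÷1000)
I = 9032 * 36 / 1000 = 325.15 A

325.15 A


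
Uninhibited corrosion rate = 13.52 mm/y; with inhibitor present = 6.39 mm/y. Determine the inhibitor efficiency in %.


Apply the inhibitor-efficiency definition: IE = (CR_blank − CR_inh)/CR_blank × 100
IE = (13.52 − 6.39) / 13.52 × 100
IE = 7.13 / 13.52 × 100 = 52.7 %

52.7 %


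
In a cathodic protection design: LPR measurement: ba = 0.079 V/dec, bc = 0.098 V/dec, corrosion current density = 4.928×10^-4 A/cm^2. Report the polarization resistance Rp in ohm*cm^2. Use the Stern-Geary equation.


Apply the Stern-Geary equation: Rp = ba*bc / (2.303*icorr*(ba+bc))
ba*bc = 0.079*0.098 = 0.007742
ba+bc = 0.177; 2.303*icorr*(ba+bc) = 2.303*4.928×10^-4*0.177 = 2.0088056×10^-4
Rp = 0.007742 / 2.0088056×10^-4 = 38.5 ohm*cm^2

38.5 ohm*cm^2


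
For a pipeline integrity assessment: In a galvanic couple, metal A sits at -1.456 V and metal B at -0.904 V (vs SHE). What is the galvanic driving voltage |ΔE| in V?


Driving voltage is the absolute potential difference.
|ΔE| = |-1.456 − (-0.904)| = 0.552 V

0.552 V
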